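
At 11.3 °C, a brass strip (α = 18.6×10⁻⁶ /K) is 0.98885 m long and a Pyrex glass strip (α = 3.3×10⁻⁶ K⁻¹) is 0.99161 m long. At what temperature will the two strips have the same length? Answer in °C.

L₁(1 + α₁ΔT) = L₂(1 + α₂ΔT) ⇒ ΔT = (L₂ − L₁)/(α₁L₁ − α₂L₂)
L₂ − L₁ = 0.99161 − 0.98885 = 2.76×10⁻³ m
α₁L₁ − α₂L₂ = 18.6×10⁻⁶×0.98885 − 3.3×10⁻⁶×0.99161 = 1.5120297×10⁻⁵ m/K
ΔT = 2.76×10⁻³ / 1.5120297×10⁻⁵ = 182.536 K
T = 11.3 + 182.536 = 193.836 °C

T = 193.8 °C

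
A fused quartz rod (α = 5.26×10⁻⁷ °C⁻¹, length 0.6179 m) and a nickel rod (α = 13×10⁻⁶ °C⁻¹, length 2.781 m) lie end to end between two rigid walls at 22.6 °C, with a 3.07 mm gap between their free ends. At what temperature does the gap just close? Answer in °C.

α₁L₁ = 3.250154×10⁻⁷ m/K, α₂L₂ = 3.6153×10⁻⁵ m/K → total 3.64780154×10⁻⁵ m/K
ΔT = g/(α₁L₁+α₂L₂) = 3.07×10⁻³ / 3.64780154×10⁻⁵ = 84.16 K
T = 22.6 + 84.16 = 106.76 °C

T = 107 °C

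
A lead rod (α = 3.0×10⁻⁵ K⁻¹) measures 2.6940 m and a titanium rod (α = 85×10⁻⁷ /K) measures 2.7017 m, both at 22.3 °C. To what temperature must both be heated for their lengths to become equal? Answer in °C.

Equal length when α₁L₁ΔT − α₂L₂ΔT = L₂ − L₁ = 7.70×10⁻³ m
α₁L₁ = 8.082×10⁻⁵, α₂L₂ = 2.296445×10⁻⁵ → Δ(αL) = 5.785555×10⁻⁵ m/K
ΔT = 7.70×10⁻³ / 5.785555×10⁻⁵ = 133.090 K, so T = 22.3 + 133.090 = 155.390 °C

T = 155.4 °C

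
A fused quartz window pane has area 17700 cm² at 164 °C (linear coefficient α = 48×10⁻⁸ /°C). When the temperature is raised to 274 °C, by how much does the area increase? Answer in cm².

ΔA = 1.87 cm²

Area coefficient ≈ 2α; |ΔT| = 110 K
ΔA = 2αA₀ΔT = 2(48×10⁻⁸)(17700)(110) = 1.87 cm²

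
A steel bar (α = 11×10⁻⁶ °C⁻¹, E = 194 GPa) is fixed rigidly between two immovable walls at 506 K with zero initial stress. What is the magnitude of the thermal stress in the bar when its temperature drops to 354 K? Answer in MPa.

σ = 324 MPa

Fully constrained: the free strain ε = αΔT is blocked, so σ = Eε = EαΔT.
|ΔT| = 152 K
σ = 194×10⁹ × 11×10⁻⁶ × 152 = 3.24×10⁸ Pa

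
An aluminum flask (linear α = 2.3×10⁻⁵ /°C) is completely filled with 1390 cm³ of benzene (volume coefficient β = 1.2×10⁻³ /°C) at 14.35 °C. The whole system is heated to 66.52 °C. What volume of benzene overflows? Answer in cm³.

The flask also expands: β_container ≈ 3α = 6.9×10⁻⁵ /K
Net overflow = V₀(β_liq − 3α_cont)ΔT
β − 3α = 1.20×10⁻³ − 6.9×10⁻⁵ = 1.131×10⁻³ /K; ΔT = 52.17 K
ΔV = 1390 × 1.131×10⁻³ × 52.17 = 82.0 cm³

82.0 cm³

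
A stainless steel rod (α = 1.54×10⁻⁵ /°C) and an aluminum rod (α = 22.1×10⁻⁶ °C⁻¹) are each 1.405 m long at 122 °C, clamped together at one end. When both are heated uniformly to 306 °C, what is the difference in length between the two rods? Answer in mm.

ΔT = 184 K
stainless steel: ΔL = 1.54×10⁻⁵ × 1.405 m × 184 = 3.9812×10⁻³ m = 3.9812 mm
aluminum: ΔL = 22.1×10⁻⁶ × 1.405 m × 184 = 5.7133×10⁻³ m = 5.7133 mm
difference = 5.7133 − 3.9812 = 1.7321 mm

1.73 mm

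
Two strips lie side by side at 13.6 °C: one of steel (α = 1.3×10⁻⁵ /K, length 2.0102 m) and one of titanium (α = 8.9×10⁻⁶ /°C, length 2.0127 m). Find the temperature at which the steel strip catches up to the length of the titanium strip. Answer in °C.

Equal length when α₁L₁ΔT − α₂L₂ΔT = L₂ − L₁ = 2.50×10⁻³ m
α₁L₁ = 2.61326×10⁻⁵, α₂L₂ = 1.791303×10⁻⁵ → Δ(αL) = 8.21957×10⁻⁶ m/K
ΔT = 2.50×10⁻³ / 8.21957×10⁻⁶ = 304.152 K, so T = 13.6 + 304.152 = 317.752 °C

T = 317.8 °C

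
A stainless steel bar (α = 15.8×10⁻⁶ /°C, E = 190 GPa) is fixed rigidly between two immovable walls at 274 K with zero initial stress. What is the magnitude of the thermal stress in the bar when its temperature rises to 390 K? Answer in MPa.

Fully constrained: the free strain ε = αΔT is blocked, so σ = Eε = EαΔT.
|ΔT| = 116 K
σ = 190×10⁹ × 15.8×10⁻⁶ × 116 = 3.48×10⁸ Pa

σ = 348 MPa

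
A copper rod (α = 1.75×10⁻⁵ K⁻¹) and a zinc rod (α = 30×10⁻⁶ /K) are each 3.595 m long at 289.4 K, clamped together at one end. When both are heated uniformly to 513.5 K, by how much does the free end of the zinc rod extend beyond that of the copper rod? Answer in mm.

ΔT = 224.1 K
copper: ΔL = 1.75×10⁻⁵ × 3.595 m × 224.1 = 1.4099×10⁻² m = 14.099 mm
zinc: ΔL = 30×10⁻⁶ × 3.595 m × 224.1 = 2.4169×10⁻² m = 24.169 mm
difference = 24.169 − 14.099 = 10.070 mm

10.1 mm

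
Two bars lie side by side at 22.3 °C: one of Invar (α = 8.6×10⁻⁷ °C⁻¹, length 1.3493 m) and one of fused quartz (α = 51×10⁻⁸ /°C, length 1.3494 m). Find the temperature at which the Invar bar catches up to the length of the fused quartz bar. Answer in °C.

Equal length when α₁L₁ΔT − α₂L₂ΔT = L₂ − L₁ = 1.00×10⁻⁴ m
α₁L₁ = 1.160398×10⁻⁶, α₂L₂ = 6.88194×10⁻⁷ → Δ(αL) = 4.72204×10⁻⁷ m/K
ΔT = 1.00×10⁻⁴ / 4.72204×10⁻⁷ = 211.773 K, so T = 22.3 + 211.773 = 234.073 °C

T = 234.1 °C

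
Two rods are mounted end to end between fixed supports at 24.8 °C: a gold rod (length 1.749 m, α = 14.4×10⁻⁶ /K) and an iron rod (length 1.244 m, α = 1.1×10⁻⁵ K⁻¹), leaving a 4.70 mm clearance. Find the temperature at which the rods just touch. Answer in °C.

α₁L₁ = 2.51856×10⁻⁵ m/K, α₂L₂ = 1.3684×10⁻⁵ m/K → total 3.88696×10⁻⁵ m/K
ΔT = g/(α₁L₁+α₂L₂) = 4.70×10⁻³ / 3.88696×10⁻⁵ = 120.92 K
T = 24.8 + 120.92 = 145.72 °C

T = 146 °C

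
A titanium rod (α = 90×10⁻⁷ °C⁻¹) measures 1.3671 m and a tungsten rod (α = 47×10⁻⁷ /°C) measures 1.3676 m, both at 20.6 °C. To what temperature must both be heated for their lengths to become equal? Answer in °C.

T = 105.7 °C

Equal length when α₁L₁ΔT − α₂L₂ΔT = L₂ − L₁ = 5.00×10⁻⁴ m
α₁L₁ = 1.23039×10⁻⁵, α₂L₂ = 6.42772×10⁻⁶ → Δ(αL) = 5.87618×10⁻⁶ m/K
ΔT = 5.00×10⁻⁴ / 5.87618×10⁻⁶ = 85.089 K, so T = 20.6 + 85.089 = 105.689 °C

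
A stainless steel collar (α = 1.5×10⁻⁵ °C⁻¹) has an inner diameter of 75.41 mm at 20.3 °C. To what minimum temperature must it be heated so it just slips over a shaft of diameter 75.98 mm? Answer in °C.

T = 524 °C

Required Δd = 75.98 − 75.41 = 0.57 mm
Δd = αd₀ΔT ⇒ ΔT = Δd/(αd₀) = 0.57 / (1.5×10⁻⁵ × 75.41) = 503.91 K
T_min = 20.3 + 503.91 = 524.21 °C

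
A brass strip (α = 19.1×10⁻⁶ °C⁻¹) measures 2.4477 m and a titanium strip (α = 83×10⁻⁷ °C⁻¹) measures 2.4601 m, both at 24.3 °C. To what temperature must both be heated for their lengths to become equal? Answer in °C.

T = 495.2 °C

Equal length when α₁L₁ΔT − α₂L₂ΔT = L₂ − L₁ = 1.24×10⁻² m
α₁L₁ = 4.675107×10⁻⁵, α₂L₂ = 2.041883×10⁻⁵ → Δ(αL) = 2.633224×10⁻⁵ m/K
ΔT = 1.24×10⁻² / 2.633224×10⁻⁵ = 470.906 K, so T = 24.3 + 470.906 = 495.206 °C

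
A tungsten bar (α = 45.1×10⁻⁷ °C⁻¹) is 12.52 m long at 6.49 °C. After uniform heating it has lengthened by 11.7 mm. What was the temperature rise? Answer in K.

ΔL = αL₀ΔT ⇒ ΔT = ΔL / (αL₀)
ΔT = 11.7×10⁻³ m / (45.1×10⁻⁷ × 12.52 m) = 207.21 K

ΔT = 207 K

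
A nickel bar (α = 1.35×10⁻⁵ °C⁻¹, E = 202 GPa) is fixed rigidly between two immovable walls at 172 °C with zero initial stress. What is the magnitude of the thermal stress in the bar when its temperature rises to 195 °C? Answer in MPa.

σ = 62.7 MPa

Fully constrained: the free strain ε = αΔT is blocked, so σ = Eε = EαΔT.
|ΔT| = 23 K
σ = 202×10⁹ × 1.35×10⁻⁵ × 23 = 6.27×10⁷ Pa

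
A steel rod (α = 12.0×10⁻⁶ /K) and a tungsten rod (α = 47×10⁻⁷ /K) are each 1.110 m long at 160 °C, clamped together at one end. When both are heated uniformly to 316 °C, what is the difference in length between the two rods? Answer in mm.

ΔT = 156 K
steel: ΔL = 12.0×10⁻⁶ × 1.110 m × 156 = 2.0779×10⁻³ m = 2.0779 mm
tungsten: ΔL = 47×10⁻⁷ × 1.110 m × 156 = 8.1385×10⁻⁴ m = 0.81385 mm
difference = 2.0779 − 0.81385 = 1.26405 mm

1.26 mm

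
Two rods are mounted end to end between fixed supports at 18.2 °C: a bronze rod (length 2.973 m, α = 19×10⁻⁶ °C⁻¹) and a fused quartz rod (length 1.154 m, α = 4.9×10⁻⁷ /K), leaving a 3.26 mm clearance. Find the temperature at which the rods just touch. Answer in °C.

Gap closes when ΔL₁ + ΔL₂ = 3.26 mm = 3.26×10⁻³ m
(α₁L₁ + α₂L₂)ΔT = g
α₁L₁ + α₂L₂ = 19×10⁻⁶×2.973 + 4.9×10⁻⁷×1.154 = 5.705246×10⁻⁵ m/K
ΔT = 3.26×10⁻³ / 5.705246×10⁻⁵ = 57.140 K
T = 18.2 + 57.140 = 75.340 °C

T = 75.3 °C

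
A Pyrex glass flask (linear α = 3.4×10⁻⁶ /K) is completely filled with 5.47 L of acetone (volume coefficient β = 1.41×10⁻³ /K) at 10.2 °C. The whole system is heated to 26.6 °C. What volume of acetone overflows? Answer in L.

The flask also expands: β_container ≈ 3α = 1.02×10⁻⁵ /K
Net overflow = V₀(β_liq − 3α_cont)ΔT
β − 3α = 1.41×10⁻³ − 1.02×10⁻⁵ = 1.3998×10⁻³ /K; ΔT = 16.4 K
ΔV = 5.47 × 1.3998×10⁻³ × 16.4 = 0.126 L

0.126 L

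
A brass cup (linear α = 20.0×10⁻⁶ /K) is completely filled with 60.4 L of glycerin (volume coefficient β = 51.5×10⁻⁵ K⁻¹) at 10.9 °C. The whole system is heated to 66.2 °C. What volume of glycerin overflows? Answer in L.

1.52 L

The cup also expands: β_container ≈ 3α = 6.0×10⁻⁵ /K
Net overflow = V₀(β_liq − 3α_cont)ΔT
β − 3α = 5.15×10⁻⁴ − 6.0×10⁻⁵ = 4.55×10⁻⁴ /K; ΔT = 55.3 K
ΔV = 60.4 × 4.55×10⁻⁴ × 55.3 = 1.52 L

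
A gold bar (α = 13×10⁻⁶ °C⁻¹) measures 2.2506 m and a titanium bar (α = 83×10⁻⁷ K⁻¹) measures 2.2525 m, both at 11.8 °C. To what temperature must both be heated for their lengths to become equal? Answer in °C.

Equal length when α₁L₁ΔT − α₂L₂ΔT = L₂ − L₁ = 1.90×10⁻³ m
α₁L₁ = 2.92578×10⁻⁵, α₂L₂ = 1.869575×10⁻⁵ → Δ(αL) = 1.056205×10⁻⁵ m/K
ΔT = 1.90×10⁻³ / 1.056205×10⁻⁵ = 179.889 K, so T = 11.8 + 179.889 = 191.689 °C

T = 191.7 °C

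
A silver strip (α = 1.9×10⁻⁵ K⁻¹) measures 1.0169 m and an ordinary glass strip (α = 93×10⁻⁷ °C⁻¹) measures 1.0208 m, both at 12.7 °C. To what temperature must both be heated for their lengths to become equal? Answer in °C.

Equal length when α₁L₁ΔT − α₂L₂ΔT = L₂ − L₁ = 3.90×10⁻³ m
α₁L₁ = 1.93211×10⁻⁵, α₂L₂ = 9.49344×10⁻⁶ → Δ(αL) = 9.82766×10⁻⁶ m/K
ΔT = 3.90×10⁻³ / 9.82766×10⁻⁶ = 396.839 K, so T = 12.7 + 396.839 = 409.539 °C

T = 409.5 °C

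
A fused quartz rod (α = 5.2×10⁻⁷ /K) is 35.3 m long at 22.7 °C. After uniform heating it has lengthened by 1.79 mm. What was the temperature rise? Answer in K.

ΔT = 97.5 K

ΔL = αL₀ΔT ⇒ ΔT = ΔL / (αL₀)
ΔT = 1.79×10⁻³ m / (5.2×10⁻⁷ × 35.3 m) = 97.516 K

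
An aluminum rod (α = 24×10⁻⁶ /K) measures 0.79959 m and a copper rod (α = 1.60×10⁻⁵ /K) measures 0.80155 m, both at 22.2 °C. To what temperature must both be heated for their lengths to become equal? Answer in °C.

T = 330.1 °C

L₁(1 + α₁ΔT) = L₂(1 + α₂ΔT) ⇒ ΔT = (L₂ − L₁)/(α₁L₁ − α₂L₂)
L₂ − L₁ = 0.80155 − 0.79959 = 1.96×10⁻³ m
α₁L₁ − α₂L₂ = 24×10⁻⁶×0.79959 − 1.60×10⁻⁵×0.80155 = 6.36536×10⁻⁶ m/K
ΔT = 1.96×10⁻³ / 6.36536×10⁻⁶ = 307.917 K
T = 22.2 + 307.917 = 330.117 °C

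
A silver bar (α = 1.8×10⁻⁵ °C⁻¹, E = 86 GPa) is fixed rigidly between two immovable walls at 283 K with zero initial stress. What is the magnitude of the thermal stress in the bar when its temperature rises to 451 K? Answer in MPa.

σ = 260 MPa

Fully constrained: the free strain ε = αΔT is blocked, so σ = Eε = EαΔT.
|ΔT| = 168 K
σ = 86.0×10⁹ × 1.8×10⁻⁵ × 168 = 2.60×10⁸ Pa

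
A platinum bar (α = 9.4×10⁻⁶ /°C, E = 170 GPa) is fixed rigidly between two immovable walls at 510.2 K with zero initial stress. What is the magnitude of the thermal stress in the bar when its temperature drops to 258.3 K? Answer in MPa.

Fully constrained: the free strain ε = αΔT is blocked, so σ = Eε = EαΔT.
|ΔT| = 251.9 K
σ = 170×10⁹ × 9.4×10⁻⁶ × 251.9 = 4.03×10⁸ Pa

σ = 403 MPa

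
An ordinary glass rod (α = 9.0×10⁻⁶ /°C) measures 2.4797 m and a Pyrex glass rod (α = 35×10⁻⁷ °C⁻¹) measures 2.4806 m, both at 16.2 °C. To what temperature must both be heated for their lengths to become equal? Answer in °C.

Equal length when α₁L₁ΔT − α₂L₂ΔT = L₂ − L₁ = 9.00×10⁻⁴ m
α₁L₁ = 2.23173×10⁻⁵, α₂L₂ = 8.6821×10⁻⁶ → Δ(αL) = 1.36352×10⁻⁵ m/K
ΔT = 9.00×10⁻⁴ / 1.36352×10⁻⁵ = 66.0056 K, so T = 16.2 + 66.0056 = 82.2056 °C

T = 82.21 °C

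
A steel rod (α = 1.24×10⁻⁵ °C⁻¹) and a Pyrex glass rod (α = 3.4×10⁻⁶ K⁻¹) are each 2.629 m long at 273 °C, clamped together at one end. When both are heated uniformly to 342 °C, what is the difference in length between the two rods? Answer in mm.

1.63 mm

ΔT = 69 K
steel: ΔL = 1.24×10⁻⁵ × 2.629 m × 69 = 2.2494×10⁻³ m = 2.2494 mm
Pyrex glass: ΔL = 3.4×10⁻⁶ × 2.629 m × 69 = 6.1676×10⁻⁴ m = 0.61676 mm
difference = 2.2494 − 0.61676 = 1.63264 mm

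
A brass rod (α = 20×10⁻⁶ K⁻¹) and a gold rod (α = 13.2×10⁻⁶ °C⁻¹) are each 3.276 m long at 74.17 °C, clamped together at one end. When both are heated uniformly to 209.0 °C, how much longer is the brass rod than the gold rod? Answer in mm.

ΔT = 134.83 K
brass: ΔL = 20×10⁻⁶ × 3.276 m × 134.83 = 8.8341×10⁻³ m = 8.8341 mm
gold: ΔL = 13.2×10⁻⁶ × 3.276 m × 134.83 = 5.8305×10⁻³ m = 5.8305 mm
difference = 8.8341 − 5.8305 = 3.0036 mm

3.00 mm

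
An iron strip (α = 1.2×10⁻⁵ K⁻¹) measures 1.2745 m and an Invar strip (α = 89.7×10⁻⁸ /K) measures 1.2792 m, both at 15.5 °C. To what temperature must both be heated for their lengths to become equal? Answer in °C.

Equal length when α₁L₁ΔT − α₂L₂ΔT = L₂ − L₁ = 4.70×10⁻³ m
α₁L₁ = 1.5294×10⁻⁵, α₂L₂ = 1.1474424×10⁻⁶ → Δ(αL) = 1.41465576×10⁻⁵ m/K
ΔT = 4.70×10⁻³ / 1.41465576×10⁻⁵ = 332.236 K, so T = 15.5 + 332.236 = 347.736 °C

T = 347.7 °C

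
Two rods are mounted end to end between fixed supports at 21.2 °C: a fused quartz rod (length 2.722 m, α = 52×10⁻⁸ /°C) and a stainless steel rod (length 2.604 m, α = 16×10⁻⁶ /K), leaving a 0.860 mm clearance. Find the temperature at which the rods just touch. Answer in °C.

α₁L₁ = 1.41544×10⁻⁶ m/K, α₂L₂ = 4.1664×10⁻⁵ m/K → total 4.307944×10⁻⁵ m/K
ΔT = g/(α₁L₁+α₂L₂) = 8.60×10⁻⁴ / 4.307944×10⁻⁵ = 19.963 K
T = 21.2 + 19.963 = 41.163 °C

T = 41.2 °C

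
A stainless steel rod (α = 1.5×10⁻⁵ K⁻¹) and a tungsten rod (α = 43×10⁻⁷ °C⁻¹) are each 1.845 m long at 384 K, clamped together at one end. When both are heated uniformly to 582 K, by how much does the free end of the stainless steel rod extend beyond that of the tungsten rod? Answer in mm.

ΔT = 198 K
stainless steel: ΔL = 1.5×10⁻⁵ × 1.845 m × 198 = 5.4797×10⁻³ m = 5.4797 mm
tungsten: ΔL = 43×10⁻⁷ × 1.845 m × 198 = 1.5708×10⁻³ m = 1.5708 mm
difference = 5.4797 − 1.5708 = 3.9089 mm

3.91 mm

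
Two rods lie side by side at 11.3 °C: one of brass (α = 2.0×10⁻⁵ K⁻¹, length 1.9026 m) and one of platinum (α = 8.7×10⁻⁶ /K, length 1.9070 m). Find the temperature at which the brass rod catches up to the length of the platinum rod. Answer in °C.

Equal length when α₁L₁ΔT − α₂L₂ΔT = L₂ − L₁ = 4.40×10⁻³ m
α₁L₁ = 3.8052×10⁻⁵, α₂L₂ = 1.65909×10⁻⁵ → Δ(αL) = 2.14611×10⁻⁵ m/K
ΔT = 4.40×10⁻³ / 2.14611×10⁻⁵ = 205.022 K, so T = 11.3 + 205.022 = 216.322 °C

T = 216.3 °C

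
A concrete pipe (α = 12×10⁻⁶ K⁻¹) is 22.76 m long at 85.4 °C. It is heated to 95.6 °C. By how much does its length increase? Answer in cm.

|ΔT| = |95.6 − 85.4| = 10.2 K
ΔL = αL₀ΔT = (12×10⁻⁶)(22.76)(10.2) = 2.79×10⁻³ m

ΔL = 0.279 cm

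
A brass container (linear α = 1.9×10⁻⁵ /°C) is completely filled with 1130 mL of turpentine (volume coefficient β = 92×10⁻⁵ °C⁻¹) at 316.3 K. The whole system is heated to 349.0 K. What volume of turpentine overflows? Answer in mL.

The container also expands: β_container ≈ 3α = 5.7×10⁻⁵ /K
Net overflow = V₀(β_liq − 3α_cont)ΔT
β − 3α = 9.20×10⁻⁴ − 5.7×10⁻⁵ = 8.63×10⁻⁴ /K; ΔT = 32.7 K
ΔV = 1130 × 8.63×10⁻⁴ × 32.7 = 31.9 mL

31.9 mL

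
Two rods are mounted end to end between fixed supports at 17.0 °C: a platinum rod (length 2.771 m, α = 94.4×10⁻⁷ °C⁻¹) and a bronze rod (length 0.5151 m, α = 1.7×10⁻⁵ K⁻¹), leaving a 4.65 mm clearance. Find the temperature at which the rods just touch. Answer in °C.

T = 150 °C

Gap closes when ΔL₁ + ΔL₂ = 4.65 mm = 4.65×10⁻³ m
(α₁L₁ + α₂L₂)ΔT = g
α₁L₁ + α₂L₂ = 94.4×10⁻⁷×2.771 + 1.7×10⁻⁵×0.5151 = 3.491494×10⁻⁵ m/K
ΔT = 4.65×10⁻³ / 3.491494×10⁻⁵ = 133.18 K
T = 17.0 + 133.18 = 150.18 °C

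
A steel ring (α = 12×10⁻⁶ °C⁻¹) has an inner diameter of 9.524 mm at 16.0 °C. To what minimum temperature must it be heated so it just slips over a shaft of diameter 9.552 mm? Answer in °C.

T = 261 °C

Required Δd = 9.552 − 9.524 = 0.028 mm
Δd = αd₀ΔT ⇒ ΔT = Δd/(αd₀) = 0.028 / (12×10⁻⁶ × 9.524) = 245.00 K
T_min = 16.0 + 245.00 = 261.00 °C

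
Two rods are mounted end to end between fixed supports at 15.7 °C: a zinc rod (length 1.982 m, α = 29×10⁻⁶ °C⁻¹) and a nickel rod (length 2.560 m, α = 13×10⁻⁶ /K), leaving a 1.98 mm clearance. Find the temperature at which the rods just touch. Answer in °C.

Gap closes when ΔL₁ + ΔL₂ = 1.98 mm = 1.98×10⁻³ m
(α₁L₁ + α₂L₂)ΔT = g
α₁L₁ + α₂L₂ = 29×10⁻⁶×1.982 + 13×10⁻⁶×2.560 = 9.0758×10⁻⁵ m/K
ΔT = 1.98×10⁻³ / 9.0758×10⁻⁵ = 21.816 K
T = 15.7 + 21.816 = 37.516 °C

T = 37.5 °C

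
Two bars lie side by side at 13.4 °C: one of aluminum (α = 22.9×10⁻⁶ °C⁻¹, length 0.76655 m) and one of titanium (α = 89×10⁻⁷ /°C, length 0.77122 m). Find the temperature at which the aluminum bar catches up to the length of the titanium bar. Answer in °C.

L₁(1 + α₁ΔT) = L₂(1 + α₂ΔT) ⇒ ΔT = (L₂ − L₁)/(α₁L₁ − α₂L₂)
L₂ − L₁ = 0.77122 − 0.76655 = 4.67×10⁻³ m
α₁L₁ − α₂L₂ = 22.9×10⁻⁶×0.76655 − 89×10⁻⁷×0.77122 = 1.0690137×10⁻⁵ m/K
ΔT = 4.67×10⁻³ / 1.0690137×10⁻⁵ = 436.851 K
T = 13.4 + 436.851 = 450.251 °C

T = 450.3 °C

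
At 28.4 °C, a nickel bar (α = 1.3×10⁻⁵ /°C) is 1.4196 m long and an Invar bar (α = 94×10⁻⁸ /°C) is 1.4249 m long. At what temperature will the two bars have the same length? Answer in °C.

Equal length when α₁L₁ΔT − α₂L₂ΔT = L₂ − L₁ = 5.30×10⁻³ m
α₁L₁ = 1.84548×10⁻⁵, α₂L₂ = 1.339406×10⁻⁶ → Δ(αL) = 1.7115394×10⁻⁵ m/K
ΔT = 5.30×10⁻³ / 1.7115394×10⁻⁵ = 309.663 K, so T = 28.4 + 309.663 = 338.063 °C

T = 338.1 °C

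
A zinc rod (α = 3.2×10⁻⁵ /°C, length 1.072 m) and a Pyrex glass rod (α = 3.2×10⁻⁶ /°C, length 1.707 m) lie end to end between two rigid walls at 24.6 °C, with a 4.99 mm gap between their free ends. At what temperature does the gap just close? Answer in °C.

α₁L₁ = 3.4304×10⁻⁵ m/K, α₂L₂ = 5.4624×10⁻⁶ m/K → total 3.97664×10⁻⁵ m/K
ΔT = g/(α₁L₁+α₂L₂) = 4.99×10⁻³ / 3.97664×10⁻⁵ = 125.48 K
T = 24.6 + 125.48 = 150.08 °C

T = 150 °C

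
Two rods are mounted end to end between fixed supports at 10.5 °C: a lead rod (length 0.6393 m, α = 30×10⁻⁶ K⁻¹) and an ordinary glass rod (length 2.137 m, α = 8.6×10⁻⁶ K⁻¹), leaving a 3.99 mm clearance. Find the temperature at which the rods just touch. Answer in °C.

α₁L₁ = 1.9179×10⁻⁵ m/K, α₂L₂ = 1.83782×10⁻⁵ m/K → total 3.75572×10⁻⁵ m/K
ΔT = g/(α₁L₁+α₂L₂) = 3.99×10⁻³ / 3.75572×10⁻⁵ = 106.24 K
T = 10.5 + 106.24 = 116.74 °C

T = 117 °C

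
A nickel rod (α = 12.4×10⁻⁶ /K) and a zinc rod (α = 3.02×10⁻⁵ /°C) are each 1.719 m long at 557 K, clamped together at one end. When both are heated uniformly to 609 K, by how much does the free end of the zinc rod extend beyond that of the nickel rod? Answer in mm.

ΔT = 52 K
nickel: ΔL = 12.4×10⁻⁶ × 1.719 m × 52 = 1.1084×10⁻³ m = 1.1084 mm
zinc: ΔL = 3.02×10⁻⁵ × 1.719 m × 52 = 2.6995×10⁻³ m = 2.6995 mm
difference = 2.6995 − 1.1084 = 1.5911 mm

1.59 mm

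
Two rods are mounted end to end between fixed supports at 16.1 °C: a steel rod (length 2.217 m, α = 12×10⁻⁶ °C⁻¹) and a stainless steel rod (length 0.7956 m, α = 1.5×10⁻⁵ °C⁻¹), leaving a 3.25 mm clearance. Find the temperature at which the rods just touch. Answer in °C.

α₁L₁ = 2.6604×10⁻⁵ m/K, α₂L₂ = 1.1934×10⁻⁵ m/K → total 3.8538×10⁻⁵ m/K
ΔT = g/(α₁L₁+α₂L₂) = 3.25×10⁻³ / 3.8538×10⁻⁵ = 84.33 K
T = 16.1 + 84.33 = 100.43 °C

T = 100 °C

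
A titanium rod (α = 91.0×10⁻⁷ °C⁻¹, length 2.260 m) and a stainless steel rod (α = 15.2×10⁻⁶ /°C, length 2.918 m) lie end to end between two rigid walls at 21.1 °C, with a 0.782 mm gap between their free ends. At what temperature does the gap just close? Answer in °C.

T = 33.1 °C

Gap closes when ΔL₁ + ΔL₂ = 0.782 mm = 7.82×10⁻⁴ m
(α₁L₁ + α₂L₂)ΔT = g
α₁L₁ + α₂L₂ = 91.0×10⁻⁷×2.260 + 15.2×10⁻⁶×2.918 = 6.49196×10⁻⁵ m/K
ΔT = 7.82×10⁻⁴ / 6.49196×10⁻⁵ = 12.046 K
T = 21.1 + 12.046 = 33.146 °C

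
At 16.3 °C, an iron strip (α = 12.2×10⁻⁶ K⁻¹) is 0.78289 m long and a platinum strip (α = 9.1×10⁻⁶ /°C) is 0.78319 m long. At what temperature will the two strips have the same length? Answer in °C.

T = 140.1 °C

Equal length when α₁L₁ΔT − α₂L₂ΔT = L₂ − L₁ = 3.00×10⁻⁴ m
α₁L₁ = 9.551258×10⁻⁶, α₂L₂ = 7.127029×10⁻⁶ → Δ(αL) = 2.424229×10⁻⁶ m/K
ΔT = 3.00×10⁻⁴ / 2.424229×10⁻⁶ = 123.751 K, so T = 16.3 + 123.751 = 140.051 °C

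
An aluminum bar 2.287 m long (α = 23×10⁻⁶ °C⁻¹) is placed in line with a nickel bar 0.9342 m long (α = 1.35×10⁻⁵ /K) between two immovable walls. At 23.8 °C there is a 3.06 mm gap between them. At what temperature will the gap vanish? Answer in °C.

T = 70.7 °C

α₁L₁ = 5.2601×10⁻⁵ m/K, α₂L₂ = 1.26117×10⁻⁵ m/K → total 6.52127×10⁻⁵ m/K
ΔT = g/(α₁L₁+α₂L₂) = 3.06×10⁻³ / 6.52127×10⁻⁵ = 46.923 K
T = 23.8 + 46.923 = 70.723 °C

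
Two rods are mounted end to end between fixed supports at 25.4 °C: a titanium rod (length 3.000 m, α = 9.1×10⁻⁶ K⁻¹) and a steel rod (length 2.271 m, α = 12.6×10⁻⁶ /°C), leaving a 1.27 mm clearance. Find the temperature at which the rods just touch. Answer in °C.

Gap closes when ΔL₁ + ΔL₂ = 1.27 mm = 1.27×10⁻³ m
(α₁L₁ + α₂L₂)ΔT = g
α₁L₁ + α₂L₂ = 9.1×10⁻⁶×3.000 + 12.6×10⁻⁶×2.271 = 5.59146×10⁻⁵ m/K
ΔT = 1.27×10⁻³ / 5.59146×10⁻⁵ = 22.713 K
T = 25.4 + 22.713 = 48.113 °C

T = 48.1 °C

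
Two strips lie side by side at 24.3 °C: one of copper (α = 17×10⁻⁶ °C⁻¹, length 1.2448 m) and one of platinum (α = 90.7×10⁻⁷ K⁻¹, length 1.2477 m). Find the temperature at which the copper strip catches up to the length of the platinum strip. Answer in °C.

L₁(1 + α₁ΔT) = L₂(1 + α₂ΔT) ⇒ ΔT = (L₂ − L₁)/(α₁L₁ − α₂L₂)
L₂ − L₁ = 1.2477 − 1.2448 = 2.90×10⁻³ m
α₁L₁ − α₂L₂ = 17×10⁻⁶×1.2448 − 90.7×10⁻⁷×1.2477 = 9.844961×10⁻⁶ m/K
ΔT = 2.90×10⁻³ / 9.844961×10⁻⁶ = 294.567 K
T = 24.3 + 294.567 = 318.867 °C

T = 318.9 °C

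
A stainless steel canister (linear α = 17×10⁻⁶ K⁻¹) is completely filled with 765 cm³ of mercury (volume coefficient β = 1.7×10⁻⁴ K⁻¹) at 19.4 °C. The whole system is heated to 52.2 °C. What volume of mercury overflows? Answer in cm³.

2.99 cm³

The canister also expands: β_container ≈ 3α = 5.1×10⁻⁵ /K
Net overflow = V₀(β_liq − 3α_cont)ΔT
β − 3α = 1.70×10⁻⁴ − 5.1×10⁻⁵ = 1.19×10⁻⁴ /K; ΔT = 32.8 K
ΔV = 765 × 1.19×10⁻⁴ × 32.8 = 2.99 cm³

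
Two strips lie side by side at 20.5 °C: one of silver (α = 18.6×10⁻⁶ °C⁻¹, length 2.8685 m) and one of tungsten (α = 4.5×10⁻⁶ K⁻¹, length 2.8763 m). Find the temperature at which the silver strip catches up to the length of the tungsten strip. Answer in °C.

T = 213.5 °C

Equal length when α₁L₁ΔT − α₂L₂ΔT = L₂ − L₁ = 7.80×10⁻³ m
α₁L₁ = 5.33541×10⁻⁵, α₂L₂ = 1.294335×10⁻⁵ → Δ(αL) = 4.041075×10⁻⁵ m/K
ΔT = 7.80×10⁻³ / 4.041075×10⁻⁵ = 193.018 K, so T = 20.5 + 193.018 = 213.518 °C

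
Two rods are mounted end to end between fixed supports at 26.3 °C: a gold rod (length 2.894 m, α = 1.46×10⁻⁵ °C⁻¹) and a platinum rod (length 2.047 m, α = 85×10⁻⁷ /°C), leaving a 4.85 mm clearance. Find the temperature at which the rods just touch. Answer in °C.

T = 108 °C

Gap closes when ΔL₁ + ΔL₂ = 4.85 mm = 4.85×10⁻³ m
(α₁L₁ + α₂L₂)ΔT = g
α₁L₁ + α₂L₂ = 1.46×10⁻⁵×2.894 + 85×10⁻⁷×2.047 = 5.96519×10⁻⁵ m/K
ΔT = 4.85×10⁻³ / 5.96519×10⁻⁵ = 81.31 K
T = 26.3 + 81.31 = 107.61 °C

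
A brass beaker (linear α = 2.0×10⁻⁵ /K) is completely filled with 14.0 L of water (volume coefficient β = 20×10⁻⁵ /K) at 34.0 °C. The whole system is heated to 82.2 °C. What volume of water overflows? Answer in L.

The beaker also expands: β_container ≈ 3α = 6.0×10⁻⁵ /K
Net overflow = V₀(β_liq − 3α_cont)ΔT
β − 3α = 2.00×10⁻⁴ − 6.0×10⁻⁵ = 1.40×10⁻⁴ /K; ΔT = 48.2 K
ΔV = 14.0 × 1.40×10⁻⁴ × 48.2 = 0.0945 L

0.0945 L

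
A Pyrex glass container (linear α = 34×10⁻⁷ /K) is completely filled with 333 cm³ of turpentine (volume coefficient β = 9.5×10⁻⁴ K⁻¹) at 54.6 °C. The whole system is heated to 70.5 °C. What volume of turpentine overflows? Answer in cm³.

The container also expands: β_container ≈ 3α = 1.02×10⁻⁵ /K
Net overflow = V₀(β_liq − 3α_cont)ΔT
β − 3α = 9.50×10⁻⁴ − 1.02×10⁻⁵ = 9.398×10⁻⁴ /K; ΔT = 15.9 K
ΔV = 333 × 9.398×10⁻⁴ × 15.9 = 4.98 cm³

4.98 cm³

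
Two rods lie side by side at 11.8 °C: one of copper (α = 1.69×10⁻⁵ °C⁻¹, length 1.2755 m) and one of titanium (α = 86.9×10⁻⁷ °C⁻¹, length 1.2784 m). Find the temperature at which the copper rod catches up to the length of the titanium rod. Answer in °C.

Equal length when α₁L₁ΔT − α₂L₂ΔT = L₂ − L₁ = 2.90×10⁻³ m
α₁L₁ = 2.155595×10⁻⁵, α₂L₂ = 1.1109296×10⁻⁵ → Δ(αL) = 1.0446654×10⁻⁵ m/K
ΔT = 2.90×10⁻³ / 1.0446654×10⁻⁵ = 277.601 K, so T = 11.8 + 277.601 = 289.401 °C

T = 289.4 °C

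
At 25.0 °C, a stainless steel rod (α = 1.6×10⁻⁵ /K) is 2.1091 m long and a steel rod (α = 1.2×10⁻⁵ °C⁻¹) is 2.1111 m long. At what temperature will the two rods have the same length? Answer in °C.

L₁(1 + α₁ΔT) = L₂(1 + α₂ΔT) ⇒ ΔT = (L₂ − L₁)/(α₁L₁ − α₂L₂)
L₂ − L₁ = 2.1111 − 2.1091 = 2.00×10⁻³ m
α₁L₁ − α₂L₂ = 1.6×10⁻⁵×2.1091 − 1.2×10⁻⁵×2.1111 = 8.4124×10⁻⁶ m/K
ΔT = 2.00×10⁻³ / 8.4124×10⁻⁶ = 237.744 K
T = 25.0 + 237.744 = 262.744 °C

T = 262.7 °C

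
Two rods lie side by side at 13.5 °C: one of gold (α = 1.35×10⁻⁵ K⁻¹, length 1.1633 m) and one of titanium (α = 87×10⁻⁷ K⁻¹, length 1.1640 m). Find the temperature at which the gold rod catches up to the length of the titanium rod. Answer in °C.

L₁(1 + α₁ΔT) = L₂(1 + α₂ΔT) ⇒ ΔT = (L₂ − L₁)/(α₁L₁ − α₂L₂)
L₂ − L₁ = 1.1640 − 1.1633 = 7.00×10⁻⁴ m
α₁L₁ − α₂L₂ = 1.35×10⁻⁵×1.1633 − 87×10⁻⁷×1.1640 = 5.57775×10⁻⁶ m/K
ΔT = 7.00×10⁻⁴ / 5.57775×10⁻⁶ = 125.499 K
T = 13.5 + 125.499 = 138.999 °C

T = 139.0 °C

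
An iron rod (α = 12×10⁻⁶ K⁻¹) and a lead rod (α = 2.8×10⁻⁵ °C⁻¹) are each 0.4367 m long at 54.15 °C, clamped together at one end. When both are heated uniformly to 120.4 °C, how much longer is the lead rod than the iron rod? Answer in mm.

ΔT = 66.25 K
iron: ΔL = 12×10⁻⁶ × 0.4367 m × 66.25 = 3.4718×10⁻⁴ m = 0.34718 mm
lead: ΔL = 2.8×10⁻⁵ × 0.4367 m × 66.25 = 8.1008×10⁻⁴ m = 0.81008 mm
difference = 0.81008 − 0.34718 = 0.46290 mm

0.463 mm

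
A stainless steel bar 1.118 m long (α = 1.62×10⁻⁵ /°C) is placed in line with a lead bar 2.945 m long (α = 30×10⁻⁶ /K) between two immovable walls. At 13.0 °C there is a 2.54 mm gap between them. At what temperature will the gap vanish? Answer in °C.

T = 36.9 °C

Gap closes when ΔL₁ + ΔL₂ = 2.54 mm = 2.54×10⁻³ m
(α₁L₁ + α₂L₂)ΔT = g
α₁L₁ + α₂L₂ = 1.62×10⁻⁵×1.118 + 30×10⁻⁶×2.945 = 1.064616×10⁻⁴ m/K
ΔT = 2.54×10⁻³ / 1.064616×10⁻⁴ = 23.858 K
T = 13.0 + 23.858 = 36.858 °C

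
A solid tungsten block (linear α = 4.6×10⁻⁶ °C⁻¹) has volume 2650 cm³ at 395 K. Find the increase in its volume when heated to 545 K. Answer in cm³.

Isotropic solid: β ≈ 3α = 1.4×10⁻⁵ /K; ΔT = 150 K
ΔV = 3αV₀ΔT = 3(4.6×10⁻⁶)(2650)(150) = 5.49 cm³

ΔV = 5.49 cm³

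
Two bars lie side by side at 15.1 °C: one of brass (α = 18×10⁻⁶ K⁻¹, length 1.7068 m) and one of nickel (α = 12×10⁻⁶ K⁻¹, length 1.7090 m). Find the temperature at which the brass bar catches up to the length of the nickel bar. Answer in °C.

T = 230.5 °C

Equal length when α₁L₁ΔT − α₂L₂ΔT = L₂ − L₁ = 2.20×10⁻³ m
α₁L₁ = 3.07224×10⁻⁵, α₂L₂ = 2.0508×10⁻⁵ → Δ(αL) = 1.02144×10⁻⁵ m/K
ΔT = 2.20×10⁻³ / 1.02144×10⁻⁵ = 215.382 K, so T = 15.1 + 215.382 = 230.482 °C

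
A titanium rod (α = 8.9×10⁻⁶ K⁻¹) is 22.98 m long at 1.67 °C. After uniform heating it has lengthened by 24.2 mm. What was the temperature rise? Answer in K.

ΔL = αL₀ΔT ⇒ ΔT = ΔL / (αL₀)
ΔT = 24.2×10⁻³ m / (8.9×10⁻⁶ × 22.98 m) = 118.32 K

ΔT = 118 K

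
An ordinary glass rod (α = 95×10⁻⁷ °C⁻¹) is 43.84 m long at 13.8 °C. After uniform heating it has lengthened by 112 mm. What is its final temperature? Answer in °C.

ΔL = αL₀ΔT ⇒ ΔT = ΔL / (αL₀)
ΔT = 112×10⁻³ m / (95×10⁻⁷ × 43.84 m) = 268.92 K
T = 13.8 + 268.92 = 282.72 °C

T = 283 °C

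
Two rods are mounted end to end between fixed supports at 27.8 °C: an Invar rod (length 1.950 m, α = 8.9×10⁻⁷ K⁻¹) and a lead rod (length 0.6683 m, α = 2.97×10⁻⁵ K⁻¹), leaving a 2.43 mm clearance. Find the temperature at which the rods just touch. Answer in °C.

T = 140 °C

α₁L₁ = 1.7355×10⁻⁶ m/K, α₂L₂ = 1.984851×10⁻⁵ m/K → total 2.158401×10⁻⁵ m/K
ΔT = g/(α₁L₁+α₂L₂) = 2.43×10⁻³ / 2.158401×10⁻⁵ = 112.58 K
T = 27.8 + 112.58 = 140.38 °C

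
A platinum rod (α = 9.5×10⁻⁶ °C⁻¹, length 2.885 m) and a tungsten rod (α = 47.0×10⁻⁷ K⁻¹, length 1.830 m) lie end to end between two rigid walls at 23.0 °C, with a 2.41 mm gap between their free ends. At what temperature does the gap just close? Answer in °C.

α₁L₁ = 2.74075×10⁻⁵ m/K, α₂L₂ = 8.601×10⁻⁶ m/K → total 3.60085×10⁻⁵ m/K
ΔT = g/(α₁L₁+α₂L₂) = 2.41×10⁻³ / 3.60085×10⁻⁵ = 66.929 K
T = 23.0 + 66.929 = 89.929 °C

T = 89.9 °C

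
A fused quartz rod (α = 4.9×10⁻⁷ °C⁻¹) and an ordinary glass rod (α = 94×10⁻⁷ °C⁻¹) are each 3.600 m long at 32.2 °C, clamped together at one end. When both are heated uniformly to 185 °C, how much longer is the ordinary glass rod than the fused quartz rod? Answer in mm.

ΔT = 152.8 K
fused quartz: ΔL = 4.9×10⁻⁷ × 3.600 m × 152.8 = 2.6954×10⁻⁴ m = 0.26954 mm
ordinary glass: ΔL = 94×10⁻⁷ × 3.600 m × 152.8 = 5.1708×10⁻³ m = 5.1708 mm
difference = 5.1708 − 0.26954 = 4.90126 mm

4.90 mm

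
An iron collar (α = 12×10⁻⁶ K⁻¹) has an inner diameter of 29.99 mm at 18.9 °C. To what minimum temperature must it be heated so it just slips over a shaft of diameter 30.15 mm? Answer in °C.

Required Δd = 30.15 − 29.99 = 0.16 mm
Δd = αd₀ΔT ⇒ ΔT = Δd/(αd₀) = 0.16 / (12×10⁻⁶ × 29.99) = 444.59 K
T_min = 18.9 + 444.59 = 463.49 °C

T = 463 °C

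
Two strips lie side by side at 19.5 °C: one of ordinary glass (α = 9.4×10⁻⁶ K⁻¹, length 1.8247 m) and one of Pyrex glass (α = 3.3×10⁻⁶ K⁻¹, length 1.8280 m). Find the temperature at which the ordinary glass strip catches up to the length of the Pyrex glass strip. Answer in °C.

T = 316.3 °C

L₁(1 + α₁ΔT) = L₂(1 + α₂ΔT) ⇒ ΔT = (L₂ − L₁)/(α₁L₁ − α₂L₂)
L₂ − L₁ = 1.8280 − 1.8247 = 3.30×10⁻³ m
α₁L₁ − α₂L₂ = 9.4×10⁻⁶×1.8247 − 3.3×10⁻⁶×1.8280 = 1.111978×10⁻⁵ m/K
ΔT = 3.30×10⁻³ / 1.111978×10⁻⁵ = 296.768 K
T = 19.5 + 296.768 = 316.268 °C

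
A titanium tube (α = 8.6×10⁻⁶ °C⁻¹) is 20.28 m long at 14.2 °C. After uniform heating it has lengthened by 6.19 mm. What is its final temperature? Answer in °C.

ΔL = αL₀ΔT ⇒ ΔT = ΔL / (αL₀)
ΔT = 6.19×10⁻³ m / (8.6×10⁻⁶ × 20.28 m) = 35.491 K
T = 14.2 + 35.491 = 49.691 °C

T = 49.7 °C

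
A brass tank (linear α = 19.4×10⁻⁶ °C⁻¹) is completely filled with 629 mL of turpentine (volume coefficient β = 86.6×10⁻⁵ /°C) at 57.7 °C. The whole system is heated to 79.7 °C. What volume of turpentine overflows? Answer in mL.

The tank also expands: β_container ≈ 3α = 5.82×10⁻⁵ /K
Net overflow = V₀(β_liq − 3α_cont)ΔT
β − 3α = 8.66×10⁻⁴ − 5.82×10⁻⁵ = 8.078×10⁻⁴ /K; ΔT = 22.0 K
ΔV = 629 × 8.078×10⁻⁴ × 22.0 = 11.2 mL

11.2 mL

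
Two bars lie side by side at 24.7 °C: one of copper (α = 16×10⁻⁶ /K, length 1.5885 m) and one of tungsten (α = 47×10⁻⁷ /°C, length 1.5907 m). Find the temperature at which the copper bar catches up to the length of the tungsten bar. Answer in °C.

L₁(1 + α₁ΔT) = L₂(1 + α₂ΔT) ⇒ ΔT = (L₂ − L₁)/(α₁L₁ − α₂L₂)
L₂ − L₁ = 1.5907 − 1.5885 = 2.20×10⁻³ m
α₁L₁ − α₂L₂ = 16×10⁻⁶×1.5885 − 47×10⁻⁷×1.5907 = 1.793971×10⁻⁵ m/K
ΔT = 2.20×10⁻³ / 1.793971×10⁻⁵ = 122.633 K
T = 24.7 + 122.633 = 147.333 °C

T = 147.3 °C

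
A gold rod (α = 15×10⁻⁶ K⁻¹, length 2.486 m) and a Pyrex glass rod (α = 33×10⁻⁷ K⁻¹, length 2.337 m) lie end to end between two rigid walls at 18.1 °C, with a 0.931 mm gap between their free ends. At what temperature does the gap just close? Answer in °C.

T = 38.8 °C

α₁L₁ = 3.729×10⁻⁵ m/K, α₂L₂ = 7.7121×10⁻⁶ m/K → total 4.50021×10⁻⁵ m/K
ΔT = g/(α₁L₁+α₂L₂) = 9.31×10⁻⁴ / 4.50021×10⁻⁵ = 20.688 K
T = 18.1 + 20.688 = 38.788 °C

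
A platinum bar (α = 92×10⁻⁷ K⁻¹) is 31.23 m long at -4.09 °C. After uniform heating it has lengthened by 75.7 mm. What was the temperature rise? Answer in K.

ΔT = 263 K

ΔL = αL₀ΔT ⇒ ΔT = ΔL / (αL₀)
ΔT = 75.7×10⁻³ m / (92×10⁻⁷ × 31.23 m) = 263.47 K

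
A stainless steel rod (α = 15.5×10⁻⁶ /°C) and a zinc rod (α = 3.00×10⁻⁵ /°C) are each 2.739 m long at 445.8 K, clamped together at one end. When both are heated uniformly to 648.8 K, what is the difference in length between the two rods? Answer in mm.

8.06 mm

ΔT = 203.0 K
stainless steel: ΔL = 15.5×10⁻⁶ × 2.739 m × 203.0 = 8.6183×10⁻³ m = 8.6183 mm
zinc: ΔL = 3.00×10⁻⁵ × 2.739 m × 203.0 = 1.6681×10⁻² m = 16.681 mm
difference = 16.681 − 8.6183 = 8.0627 mm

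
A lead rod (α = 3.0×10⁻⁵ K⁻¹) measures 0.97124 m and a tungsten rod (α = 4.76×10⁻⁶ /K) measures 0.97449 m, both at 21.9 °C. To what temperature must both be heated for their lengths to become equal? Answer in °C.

L₁(1 + α₁ΔT) = L₂(1 + α₂ΔT) ⇒ ΔT = (L₂ − L₁)/(α₁L₁ − α₂L₂)
L₂ − L₁ = 0.97449 − 0.97124 = 3.25×10⁻³ m
α₁L₁ − α₂L₂ = 3.0×10⁻⁵×0.97124 − 4.76×10⁻⁶×0.97449 = 2.44986276×10⁻⁵ m/K
ΔT = 3.25×10⁻³ / 2.44986276×10⁻⁵ = 132.660 K
T = 21.9 + 132.660 = 154.560 °C

T = 154.6 °C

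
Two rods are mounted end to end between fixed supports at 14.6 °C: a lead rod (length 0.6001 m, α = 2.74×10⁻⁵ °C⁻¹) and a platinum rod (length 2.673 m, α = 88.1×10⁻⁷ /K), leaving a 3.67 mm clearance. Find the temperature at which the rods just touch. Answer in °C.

T = 106 °C

α₁L₁ = 1.644274×10⁻⁵ m/K, α₂L₂ = 2.354913×10⁻⁵ m/K → total 3.999187×10⁻⁵ m/K
ΔT = g/(α₁L₁+α₂L₂) = 3.67×10⁻³ / 3.999187×10⁻⁵ = 91.77 K
T = 14.6 + 91.77 = 106.37 °C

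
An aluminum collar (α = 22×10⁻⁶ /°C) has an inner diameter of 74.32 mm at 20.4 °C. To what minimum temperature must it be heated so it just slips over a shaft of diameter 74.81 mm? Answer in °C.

T = 320 °C

Required Δd = 74.81 − 74.32 = 0.49 mm
Δd = αd₀ΔT ⇒ ΔT = Δd/(αd₀) = 0.49 / (22×10⁻⁶ × 74.32) = 299.69 K
T_min = 20.4 + 299.69 = 320.09 °C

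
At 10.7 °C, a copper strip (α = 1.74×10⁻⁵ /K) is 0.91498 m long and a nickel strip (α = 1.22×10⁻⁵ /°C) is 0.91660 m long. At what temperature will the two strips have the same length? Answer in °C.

T = 352.6 °C

L₁(1 + α₁ΔT) = L₂(1 + α₂ΔT) ⇒ ΔT = (L₂ − L₁)/(α₁L₁ − α₂L₂)
L₂ − L₁ = 0.91660 − 0.91498 = 1.62×10⁻³ m
α₁L₁ − α₂L₂ = 1.74×10⁻⁵×0.91498 − 1.22×10⁻⁵×0.91660 = 4.738132×10⁻⁶ m/K
ΔT = 1.62×10⁻³ / 4.738132×10⁻⁶ = 341.907 K
T = 10.7 + 341.907 = 352.607 °C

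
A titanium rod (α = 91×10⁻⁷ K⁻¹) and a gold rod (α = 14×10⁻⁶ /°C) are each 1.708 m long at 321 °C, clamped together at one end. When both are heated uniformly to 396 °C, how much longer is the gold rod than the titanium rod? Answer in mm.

0.628 mm

ΔT = 75 K
titanium: ΔL = 91×10⁻⁷ × 1.708 m × 75 = 1.1657×10⁻³ m = 1.1657 mm
gold: ΔL = 14×10⁻⁶ × 1.708 m × 75 = 1.7934×10⁻³ m = 1.7934 mm
difference = 1.7934 − 1.1657 = 0.6277 mm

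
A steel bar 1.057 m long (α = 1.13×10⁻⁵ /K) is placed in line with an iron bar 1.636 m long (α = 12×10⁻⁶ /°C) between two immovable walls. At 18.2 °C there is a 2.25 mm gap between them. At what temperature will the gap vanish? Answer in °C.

α₁L₁ = 1.19441×10⁻⁵ m/K, α₂L₂ = 1.9632×10⁻⁵ m/K → total 3.15761×10⁻⁵ m/K
ΔT = g/(α₁L₁+α₂L₂) = 2.25×10⁻³ / 3.15761×10⁻⁵ = 71.256 K
T = 18.2 + 71.256 = 89.456 °C

T = 89.5 °C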